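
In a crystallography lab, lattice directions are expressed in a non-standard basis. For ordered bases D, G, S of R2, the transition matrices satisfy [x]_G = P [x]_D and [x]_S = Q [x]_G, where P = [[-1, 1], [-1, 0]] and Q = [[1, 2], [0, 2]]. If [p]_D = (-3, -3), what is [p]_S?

Composing the changes, [p]_S = Q P [p]_D.
Q P = [[-3, 1], [-2, 0]]; applying this to (-3, -3) gives (6, 6).

(6, 6)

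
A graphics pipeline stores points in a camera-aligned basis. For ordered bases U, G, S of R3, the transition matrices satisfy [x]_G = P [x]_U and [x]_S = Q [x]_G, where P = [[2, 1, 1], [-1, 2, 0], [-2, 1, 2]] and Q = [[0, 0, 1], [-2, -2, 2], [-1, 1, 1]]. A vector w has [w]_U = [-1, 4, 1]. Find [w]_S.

First [w]_G = P [w]_U = [3, 9, 8].
Then [w]_S = Q [w]_G = [8, -8, 14].

[8, -8, 14]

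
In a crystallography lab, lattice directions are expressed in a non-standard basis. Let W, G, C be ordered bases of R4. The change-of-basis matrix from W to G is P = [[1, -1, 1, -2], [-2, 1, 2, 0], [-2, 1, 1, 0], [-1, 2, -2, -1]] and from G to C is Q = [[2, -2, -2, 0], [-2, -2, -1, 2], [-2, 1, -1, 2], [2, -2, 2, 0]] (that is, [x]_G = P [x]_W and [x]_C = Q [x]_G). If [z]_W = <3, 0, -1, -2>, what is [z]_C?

Composing the changes, [z]_C = Q P [z]_W.
Q P = [[10, -6, -4, -4], [2, 3, -11, 2], [-4, 6, -5, 2], [2, -2, 0, -4]]; applying this to <3, 0, -1, -2> gives <42, 13, -11, 14>.

<42, 13, -11, 14>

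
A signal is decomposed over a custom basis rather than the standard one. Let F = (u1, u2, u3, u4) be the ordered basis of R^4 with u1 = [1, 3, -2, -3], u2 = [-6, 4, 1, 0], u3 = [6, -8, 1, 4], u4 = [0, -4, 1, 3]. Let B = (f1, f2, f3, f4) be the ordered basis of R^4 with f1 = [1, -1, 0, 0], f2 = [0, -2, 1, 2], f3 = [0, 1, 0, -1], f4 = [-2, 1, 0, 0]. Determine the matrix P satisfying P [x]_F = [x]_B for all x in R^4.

[[-1, -2, 2, 2], [-2, 1, 1, 1], [-1, 2, -2, -1], [-1, 2, -2, 1]]

Take x = uj: its F-coordinates are the j-th standard unit vector, so P e_j — column j of P — equals [uj]_B.
u1 = -f1 - 2f2 - f3 - f4, giving column 1 = [-1, -2, -1, -1]; repeating for each j gives P = [[-1, -2, 2, 2], [-2, 1, 1, 1], [-1, 2, -2, -1], [-1, 2, -2, 1]].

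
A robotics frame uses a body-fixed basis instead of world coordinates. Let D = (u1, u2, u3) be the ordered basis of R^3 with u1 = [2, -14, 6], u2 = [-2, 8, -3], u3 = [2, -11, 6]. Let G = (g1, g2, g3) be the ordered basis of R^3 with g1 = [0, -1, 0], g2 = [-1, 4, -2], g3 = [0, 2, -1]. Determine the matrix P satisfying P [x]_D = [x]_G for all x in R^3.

Let M have columns uj and N have columns gj. Then for every x, N [x]_G = x = M [x]_D, so P = N^(-1) M.
Since det N = 1, N^(-1) has integer entries; multiplying gives P = [[2, -2, -1], [-2, 2, -2], [-2, -1, -2]].

[[2, -2, -1], [-2, 2, -2], [-2, -1, -2]]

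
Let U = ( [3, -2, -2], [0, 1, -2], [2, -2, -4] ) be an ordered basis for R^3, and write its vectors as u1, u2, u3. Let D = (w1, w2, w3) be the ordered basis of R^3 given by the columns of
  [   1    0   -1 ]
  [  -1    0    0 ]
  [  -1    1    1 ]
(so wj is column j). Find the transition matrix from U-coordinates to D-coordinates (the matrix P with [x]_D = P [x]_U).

Let M have columns uj and N have columns wj. Then for every x, N [x]_D = x = M [x]_U, so P = N^(-1) M.
Since det N = 1, N^(-1) has integer entries; multiplying gives P = [[2, -1, 2], [1, -2, -2], [-1, -1, 0]].

[[2, -1, 2], [1, -2, -2], [-1, -1, 0]]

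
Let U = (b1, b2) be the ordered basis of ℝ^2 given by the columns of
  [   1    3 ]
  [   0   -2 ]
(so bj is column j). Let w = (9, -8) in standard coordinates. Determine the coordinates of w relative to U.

(-3, 4)

Write w = c_1 b1 + c_2 b2 and solve for the c_i.
System: c_1 + 3c_2 = 9, 0c_1 - 2c_2 = -8; solving gives c_1 = -3, c_2 = 4.
Check: -3b1 + 4b2 = (9, -8).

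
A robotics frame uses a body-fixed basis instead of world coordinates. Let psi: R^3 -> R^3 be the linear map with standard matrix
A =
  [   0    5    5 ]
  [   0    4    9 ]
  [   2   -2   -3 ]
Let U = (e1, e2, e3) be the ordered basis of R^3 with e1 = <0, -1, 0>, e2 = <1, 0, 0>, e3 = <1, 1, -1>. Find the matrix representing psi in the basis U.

[[2, -2, 2], [-3, 2, 3], [-2, -2, -3]]

Let P have columns e1, ..., e3. Then [psi]_U = P^(-1) A P.
Here det P = -1, so P^(-1) is integer; computing A P first and then P^(-1)(A P) gives [[2, -2, 2], [-3, 2, 3], [-2, -2, -3]].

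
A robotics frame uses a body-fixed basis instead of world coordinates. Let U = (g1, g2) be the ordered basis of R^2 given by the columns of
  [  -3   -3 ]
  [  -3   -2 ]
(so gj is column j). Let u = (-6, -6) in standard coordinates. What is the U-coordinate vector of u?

(2, 0)

We seek scalars with c_1 g1 + c_2 g2 = u; equivalently solve M c = u where the columns of M are g1, g2.
System: -3c_1 - 3c_2 = -6, -3c_1 - 2c_2 = -6; solving gives c_1 = 2, c_2 = 0.
Check: 2g1 + 0·g2 = (-6, -6).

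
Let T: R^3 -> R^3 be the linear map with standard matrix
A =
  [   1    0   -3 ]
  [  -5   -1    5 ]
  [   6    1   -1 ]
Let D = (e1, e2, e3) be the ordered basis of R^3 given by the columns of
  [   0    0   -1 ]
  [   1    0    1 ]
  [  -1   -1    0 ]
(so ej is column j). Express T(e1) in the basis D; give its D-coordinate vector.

Compute T(e1) = A e1 = <3, -6, 2> in standard coordinates.
Then write this in D-coordinates: solve for y in y_1 e1 + ... + y_3 e3 = <3, -6, 2>.
This gives y = <-3, 1, -3>, which is column 1 of [T]_D.

<-3, 1, -3>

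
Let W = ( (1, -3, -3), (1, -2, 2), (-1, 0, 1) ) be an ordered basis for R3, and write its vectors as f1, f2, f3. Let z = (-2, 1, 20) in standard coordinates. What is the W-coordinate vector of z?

Write z = c_1 f1 + ... + c_3 f3 and solve for the c_i.
Solving this 3x3 system gives c = (-3, 4, 3).
Check: -3f1 + 4f2 + 3f3 = (-2, 1, 20).

(-3, 4, 3)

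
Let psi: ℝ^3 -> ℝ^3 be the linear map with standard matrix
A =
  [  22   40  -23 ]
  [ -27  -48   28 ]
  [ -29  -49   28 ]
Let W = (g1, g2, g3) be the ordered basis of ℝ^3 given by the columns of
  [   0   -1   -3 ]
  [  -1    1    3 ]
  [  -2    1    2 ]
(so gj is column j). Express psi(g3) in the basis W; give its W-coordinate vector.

Column 3 of [psi]_W is the W-coordinate vector of psi(g3).
In standard coordinates psi(g3) = A g3 = <8, -7, -4>.
Converting to W: <8, -7, -4> = -g1 - 2g2 - 2g3, so the coordinate vector is <-1, -2, -2>.

<-1, -2, -2>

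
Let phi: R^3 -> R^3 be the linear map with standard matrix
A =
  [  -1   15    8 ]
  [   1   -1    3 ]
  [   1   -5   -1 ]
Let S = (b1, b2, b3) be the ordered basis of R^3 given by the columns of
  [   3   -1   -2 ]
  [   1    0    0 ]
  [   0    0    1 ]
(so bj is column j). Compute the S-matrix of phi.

The j-th column of [phi]_S is [phi(bj)]_S.
phi(b1) = A b1 = [12, 2, -2] = 2b1 - 2b2 - 2b3, so column 1 is [2, -2, -2].
Repeating for b2, b3 and assembling the columns gives [[2, -1, 1], [-2, -2, -1], [-2, -1, -3]].

[[2, -1, 1], [-2, -2, -1], [-2, -1, -3]]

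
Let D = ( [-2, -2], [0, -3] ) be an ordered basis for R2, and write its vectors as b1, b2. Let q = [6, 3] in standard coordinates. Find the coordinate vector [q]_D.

We seek scalars with c_1 b1 + c_2 b2 = q; equivalently solve M c = q where the columns of M are b1, b2.
System: -2c_1 + 0c_2 = 6, -2c_1 - 3c_2 = 3; solving gives c_1 = -3, c_2 = 1.
Check: -3b1 + b2 = [6, 3].

[-3, 1]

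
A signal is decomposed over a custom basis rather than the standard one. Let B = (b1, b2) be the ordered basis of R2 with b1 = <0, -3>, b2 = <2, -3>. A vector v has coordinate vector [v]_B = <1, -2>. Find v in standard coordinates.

v = M [v]_B, where M has columns b1, b2.
Carrying out the matrix-vector product, v = <-4, 3>.

<-4, 3>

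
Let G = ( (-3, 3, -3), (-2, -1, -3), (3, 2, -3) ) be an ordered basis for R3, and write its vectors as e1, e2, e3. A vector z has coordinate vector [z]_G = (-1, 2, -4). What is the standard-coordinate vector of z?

(-13, -13, 9)

z = M [z]_G, where M has columns e1, ..., e3.
Carrying out the matrix-vector product, z = (-13, -13, 9).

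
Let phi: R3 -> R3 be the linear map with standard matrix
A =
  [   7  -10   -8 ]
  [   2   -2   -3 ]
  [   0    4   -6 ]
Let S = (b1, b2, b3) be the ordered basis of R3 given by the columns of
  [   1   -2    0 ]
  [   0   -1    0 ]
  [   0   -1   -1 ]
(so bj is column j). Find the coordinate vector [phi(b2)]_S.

[2, -1, -1]

Compute phi(b2) = A b2 = [4, 1, 2] in standard coordinates.
Then write this in S-coordinates: solve for y in y_1 b1 + ... + y_3 b3 = [4, 1, 2].
This gives y = [2, -1, -1], which is column 2 of [phi]_S.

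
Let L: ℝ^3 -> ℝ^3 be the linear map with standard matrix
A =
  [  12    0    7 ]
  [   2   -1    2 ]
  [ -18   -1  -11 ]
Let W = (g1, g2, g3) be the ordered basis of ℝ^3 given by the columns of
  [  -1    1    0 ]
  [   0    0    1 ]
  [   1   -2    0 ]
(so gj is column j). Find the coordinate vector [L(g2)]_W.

Compute L(g2) = A g2 = <-2, -2, 4> in standard coordinates.
Then write this in W-coordinates: solve for y in y_1 g1 + ... + y_3 g3 = <-2, -2, 4>.
This gives y = <0, -2, -2>, which is column 2 of [L]_W.

<0, -2, -2>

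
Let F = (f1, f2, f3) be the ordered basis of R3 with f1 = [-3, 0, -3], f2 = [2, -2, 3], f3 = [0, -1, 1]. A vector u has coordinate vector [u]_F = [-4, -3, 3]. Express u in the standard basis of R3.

[6, 3, 6]

By definition u = -4f1 - 3f2 + 3f3.
Summing componentwise gives [6, 3, 6].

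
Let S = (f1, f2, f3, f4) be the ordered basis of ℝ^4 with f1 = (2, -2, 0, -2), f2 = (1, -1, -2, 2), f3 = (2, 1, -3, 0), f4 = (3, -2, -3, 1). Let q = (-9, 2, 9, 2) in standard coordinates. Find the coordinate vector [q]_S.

(-3, -3, -3, 2)

We seek scalars with c_1 f1 + ... + c_4 f4 = q; equivalently solve M c = q where the columns of M are f1, ..., f4.
Gaussian elimination on [M | q] yields c = (-3, -3, -3, 2).
Check: -3f1 - 3f2 - 3f3 + 2f4 = (-9, 2, 9, 2).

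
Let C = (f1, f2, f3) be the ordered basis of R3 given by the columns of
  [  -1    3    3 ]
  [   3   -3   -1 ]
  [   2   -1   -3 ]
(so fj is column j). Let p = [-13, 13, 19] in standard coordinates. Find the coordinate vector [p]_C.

[4, 1, -4]

We seek scalars with c_1 f1 + ... + c_3 f3 = p; equivalently solve M c = p where the columns of M are f1, ..., f3.
Gaussian elimination on [M | p] yields c = (4, 1, -4).
Check: 4f1 + f2 - 4f3 = [-13, 13, 19].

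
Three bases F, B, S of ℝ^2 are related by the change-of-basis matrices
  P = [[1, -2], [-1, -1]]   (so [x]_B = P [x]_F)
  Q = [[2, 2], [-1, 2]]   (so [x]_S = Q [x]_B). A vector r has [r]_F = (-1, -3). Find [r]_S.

(18, 3)

Composing the changes, [r]_S = Q P [r]_F.
Q P = [[0, -6], [-3, 0]]; applying this to (-1, -3) gives (18, 3).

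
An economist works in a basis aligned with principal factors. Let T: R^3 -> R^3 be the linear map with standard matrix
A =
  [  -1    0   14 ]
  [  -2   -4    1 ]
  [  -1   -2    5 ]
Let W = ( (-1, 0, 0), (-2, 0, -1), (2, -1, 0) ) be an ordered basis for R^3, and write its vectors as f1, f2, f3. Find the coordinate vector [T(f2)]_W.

Compute T(f2) = A f2 = (-12, 3, -3) in standard coordinates.
Then write this in W-coordinates: solve for y in y_1 f1 + ... + y_3 f3 = (-12, 3, -3).
This gives y = (0, 3, -3), which is column 2 of [T]_W.

(0, 3, -3)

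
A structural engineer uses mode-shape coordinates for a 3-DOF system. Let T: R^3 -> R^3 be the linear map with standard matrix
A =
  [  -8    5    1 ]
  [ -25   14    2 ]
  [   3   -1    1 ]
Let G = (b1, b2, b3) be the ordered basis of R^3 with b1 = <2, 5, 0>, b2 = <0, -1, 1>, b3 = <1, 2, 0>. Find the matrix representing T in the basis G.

[[3, -2, 0], [1, 2, 1], [3, 0, 2]]

With P the matrix whose columns are b1, ..., b3, [T]_G = P^(-1) A P.
Column by column: T(b1) = A b1 = <9, 20, 1>; its G-coordinates <3, 1, 3> give column 1.
Continuing for each basis vector yields [T]_G = [[3, -2, 0], [1, 2, 1], [3, 0, 2]].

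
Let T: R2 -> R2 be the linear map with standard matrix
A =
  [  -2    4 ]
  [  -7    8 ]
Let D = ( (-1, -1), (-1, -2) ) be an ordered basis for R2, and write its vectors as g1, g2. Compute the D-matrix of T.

[[3, 3], [-1, 3]]

Let P have columns g1, g2. Then [T]_D = P^(-1) A P.
Here det P = 1, so P^(-1) is integer; computing A P first and then P^(-1)(A P) gives [[3, 3], [-1, 3]].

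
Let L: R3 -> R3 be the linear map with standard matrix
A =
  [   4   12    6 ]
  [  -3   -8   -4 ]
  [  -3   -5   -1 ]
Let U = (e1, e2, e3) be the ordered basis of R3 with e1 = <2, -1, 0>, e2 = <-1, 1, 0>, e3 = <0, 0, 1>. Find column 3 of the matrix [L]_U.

<2, -2, -1>

Column 3 of [L]_U is the U-coordinate vector of L(e3).
In standard coordinates L(e3) = A e3 = <6, -4, -1>.
Converting to U: <6, -4, -1> = 2e1 - 2e2 - e3, so the coordinate vector is <2, -2, -1>.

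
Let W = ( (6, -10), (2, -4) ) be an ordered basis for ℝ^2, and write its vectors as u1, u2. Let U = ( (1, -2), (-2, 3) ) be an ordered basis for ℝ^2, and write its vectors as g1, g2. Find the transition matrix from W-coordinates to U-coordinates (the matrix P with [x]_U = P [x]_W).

[[2, 2], [-2, 0]]

Let M have columns uj and N have columns gj. Then for every x, N [x]_U = x = M [x]_W, so P = N^(-1) M.
Since det N = -1, N^(-1) has integer entries; multiplying gives P = [[2, 2], [-2, 0]].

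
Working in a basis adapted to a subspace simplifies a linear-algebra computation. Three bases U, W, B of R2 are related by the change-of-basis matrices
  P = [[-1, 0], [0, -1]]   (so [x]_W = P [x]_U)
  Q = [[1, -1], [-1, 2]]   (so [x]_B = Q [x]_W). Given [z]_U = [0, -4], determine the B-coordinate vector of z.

First [z]_W = P [z]_U = [0, 4].
Then [z]_B = Q [z]_W = [-4, 8].

[-4, 8]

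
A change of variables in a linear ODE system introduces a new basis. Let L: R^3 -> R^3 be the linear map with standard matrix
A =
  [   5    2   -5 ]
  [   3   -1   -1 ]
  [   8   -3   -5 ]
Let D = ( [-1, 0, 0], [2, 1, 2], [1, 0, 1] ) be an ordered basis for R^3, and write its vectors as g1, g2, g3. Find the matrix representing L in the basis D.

[[-3, 1, 3], [-3, 3, 2], [-2, -3, -1]]

Let P have columns g1, ..., g3. Then [L]_D = P^(-1) A P.
Here det P = -1, so P^(-1) is integer; computing A P first and then P^(-1)(A P) gives [[-3, 1, 3], [-3, 3, 2], [-2, -3, -1]].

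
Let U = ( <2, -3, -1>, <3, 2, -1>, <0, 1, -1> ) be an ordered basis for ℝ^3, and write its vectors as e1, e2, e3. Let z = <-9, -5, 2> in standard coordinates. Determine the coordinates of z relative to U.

Write z = c_1 e1 + ... + c_3 e3 and solve for the c_i.
Solving this 3x3 system gives c = (0, -3, 1).
Check: 0·e1 - 3e2 + e3 = <-9, -5, 2>.

<0, -3, 1>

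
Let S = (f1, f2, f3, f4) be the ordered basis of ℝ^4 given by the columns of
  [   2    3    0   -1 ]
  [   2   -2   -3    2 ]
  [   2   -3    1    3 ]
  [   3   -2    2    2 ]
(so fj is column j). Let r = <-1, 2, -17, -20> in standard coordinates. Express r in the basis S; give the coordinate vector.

[r]_S is the unique c with M c = r, where M has columns f1, ..., f4.
Solving this 4x4 system gives c = (-2, 0, -4, -3).
Check: -2f1 + 0·f2 - 4f3 - 3f4 = <-1, 2, -17, -20>.

<-2, 0, -4, -3>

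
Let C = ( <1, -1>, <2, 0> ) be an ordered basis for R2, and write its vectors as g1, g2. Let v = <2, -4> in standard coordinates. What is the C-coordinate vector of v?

We seek scalars with c_1 g1 + c_2 g2 = v; equivalently solve M c = v where the columns of M are g1, g2.
System: c_1 + 2c_2 = 2, -c_1 + 0c_2 = -4; solving gives c_1 = 4, c_2 = -1.
Check: 4g1 - g2 = <2, -4>.

<4, -1>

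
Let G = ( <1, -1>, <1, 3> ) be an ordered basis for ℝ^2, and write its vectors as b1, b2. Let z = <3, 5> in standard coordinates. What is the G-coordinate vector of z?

We seek scalars with c_1 b1 + c_2 b2 = z; equivalently solve M c = z where the columns of M are b1, b2.
System: c_1 + c_2 = 3, -c_1 + 3c_2 = 5; solving gives c_1 = 1, c_2 = 2.
Check: b1 + 2b2 = <3, 5>.

<1, 2>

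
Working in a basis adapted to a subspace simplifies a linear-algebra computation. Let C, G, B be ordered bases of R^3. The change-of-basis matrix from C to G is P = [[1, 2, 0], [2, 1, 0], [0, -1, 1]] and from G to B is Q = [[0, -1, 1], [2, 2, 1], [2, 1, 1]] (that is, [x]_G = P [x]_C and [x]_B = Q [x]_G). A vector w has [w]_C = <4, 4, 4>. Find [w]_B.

Composing the changes, [w]_B = Q P [w]_C.
Q P = [[-2, -2, 1], [6, 5, 1], [4, 4, 1]]; applying this to <4, 4, 4> gives <-12, 48, 36>.

<-12, 48, 36>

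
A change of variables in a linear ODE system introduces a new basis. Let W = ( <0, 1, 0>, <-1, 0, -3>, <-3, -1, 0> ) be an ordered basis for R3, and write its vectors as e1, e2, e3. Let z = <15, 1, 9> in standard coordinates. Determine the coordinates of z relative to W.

Write z = c_1 e1 + ... + c_3 e3 and solve for the c_i.
Gaussian elimination on [M | z] yields c = (-3, -3, -4).
Check: -3e1 - 3e2 - 4e3 = <15, 1, 9>.

<-3, -3, -4>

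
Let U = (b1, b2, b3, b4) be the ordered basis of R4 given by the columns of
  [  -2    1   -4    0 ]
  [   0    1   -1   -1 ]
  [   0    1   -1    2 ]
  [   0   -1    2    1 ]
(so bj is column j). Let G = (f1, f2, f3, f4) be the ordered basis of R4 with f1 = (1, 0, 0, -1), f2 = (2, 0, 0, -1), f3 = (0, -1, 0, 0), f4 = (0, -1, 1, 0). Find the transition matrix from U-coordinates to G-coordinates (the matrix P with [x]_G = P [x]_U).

[[2, 1, 0, -2], [-2, 0, -2, 1], [0, -2, 2, -1], [0, 1, -1, 2]]

Take x = bj: its U-coordinates are the j-th standard unit vector, so P e_j — column j of P — equals [bj]_G.
b1 = 2f1 - 2f2 + 0·f3 + 0·f4, giving column 1 = (2, -2, 0, 0); repeating for each j gives P = [[2, 1, 0, -2], [-2, 0, -2, 1], [0, -2, 2, -1], [0, 1, -1, 2]].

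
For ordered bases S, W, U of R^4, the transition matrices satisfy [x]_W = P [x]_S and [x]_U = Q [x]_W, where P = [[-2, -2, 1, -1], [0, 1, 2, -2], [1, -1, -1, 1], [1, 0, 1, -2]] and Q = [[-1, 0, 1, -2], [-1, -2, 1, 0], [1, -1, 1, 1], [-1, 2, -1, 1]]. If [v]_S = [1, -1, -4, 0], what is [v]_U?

[16, 28, 8, -23]

First [v]_W = P [v]_S = [-4, -9, 6, -3].
Then [v]_U = Q [v]_W = [16, 28, 8, -23].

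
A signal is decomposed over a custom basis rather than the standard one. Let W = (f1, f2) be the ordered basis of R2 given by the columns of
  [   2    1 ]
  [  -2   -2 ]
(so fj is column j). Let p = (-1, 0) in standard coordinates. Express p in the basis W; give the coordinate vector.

(-1, 1)

[p]_W is the unique c with M c = p, where M has columns f1, f2.
System: 2c_1 + c_2 = -1, -2c_1 - 2c_2 = 0; solving gives c_1 = -1, c_2 = 1.
Check: -f1 + f2 = (-1, 0).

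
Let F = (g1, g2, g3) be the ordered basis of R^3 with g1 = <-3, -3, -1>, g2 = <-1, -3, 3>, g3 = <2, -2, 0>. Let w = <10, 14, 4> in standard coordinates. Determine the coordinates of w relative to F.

<-4, 0, -1>

Write w = c_1 g1 + ... + c_3 g3 and solve for the c_i.
Row-reducing the augmented matrix [M | w] gives c = (-4, 0, -1).
Check: -4g1 + 0·g2 - g3 = <10, 14, 4>.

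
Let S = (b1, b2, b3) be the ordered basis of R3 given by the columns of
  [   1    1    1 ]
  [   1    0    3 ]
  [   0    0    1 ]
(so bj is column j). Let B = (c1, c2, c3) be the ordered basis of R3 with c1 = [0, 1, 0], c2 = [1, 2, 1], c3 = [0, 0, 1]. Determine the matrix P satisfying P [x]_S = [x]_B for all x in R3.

Let M have columns bj and N have columns cj. Then for every x, N [x]_B = x = M [x]_S, so P = N^(-1) M.
Since det N = -1, N^(-1) has integer entries; multiplying gives P = [[-1, -2, 1], [1, 1, 1], [-1, -1, 0]].

[[-1, -2, 1], [1, 1, 1], [-1, -1, 0]]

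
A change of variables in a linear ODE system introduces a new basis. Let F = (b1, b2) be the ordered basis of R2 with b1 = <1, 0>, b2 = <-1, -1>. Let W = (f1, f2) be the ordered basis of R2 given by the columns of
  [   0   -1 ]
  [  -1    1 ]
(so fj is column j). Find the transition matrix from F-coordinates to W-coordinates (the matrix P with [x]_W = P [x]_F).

Take x = bj: its F-coordinates are the j-th standard unit vector, so P e_j — column j of P — equals [bj]_W.
b1 = -f1 - f2, giving column 1 = <-1, -1>; repeating for each j gives P = [[-1, 2], [-1, 1]].

[[-1, 2], [-1, 1]]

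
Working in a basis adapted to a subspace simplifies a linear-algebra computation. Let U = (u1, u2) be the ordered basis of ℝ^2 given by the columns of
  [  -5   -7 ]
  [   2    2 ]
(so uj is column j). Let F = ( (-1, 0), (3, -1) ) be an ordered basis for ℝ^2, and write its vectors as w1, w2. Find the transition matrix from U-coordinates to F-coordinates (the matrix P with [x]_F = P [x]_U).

Column j of P is [uj]_F, since P maps U-coordinates to F-coordinates.
Expressing u1 in F: u1 = -w1 - 2w2, so column 1 of P is (-1, -2).
Doing the same for each uj gives P = [[-1, 1], [-2, -2]].

[[-1, 1], [-2, -2]]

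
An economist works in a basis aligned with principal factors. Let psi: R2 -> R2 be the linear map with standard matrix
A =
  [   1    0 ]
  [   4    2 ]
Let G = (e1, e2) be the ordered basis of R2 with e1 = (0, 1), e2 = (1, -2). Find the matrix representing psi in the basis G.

[[2, 2], [0, 1]]

With P the matrix whose columns are e1, e2, [psi]_G = P^(-1) A P.
Column by column: psi(e1) = A e1 = (0, 2); its G-coordinates (2, 0) give column 1.
Continuing for each basis vector yields [psi]_G = [[2, 2], [0, 1]].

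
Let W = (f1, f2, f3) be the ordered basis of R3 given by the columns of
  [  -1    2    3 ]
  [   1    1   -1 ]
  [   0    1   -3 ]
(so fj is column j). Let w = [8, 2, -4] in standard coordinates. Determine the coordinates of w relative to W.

Write w = c_1 f1 + ... + c_3 f3 and solve for the c_i.
Gaussian elimination on [M | w] yields c = (2, 2, 2).
Check: 2f1 + 2f2 + 2f3 = [8, 2, -4].

[2, 2, 2]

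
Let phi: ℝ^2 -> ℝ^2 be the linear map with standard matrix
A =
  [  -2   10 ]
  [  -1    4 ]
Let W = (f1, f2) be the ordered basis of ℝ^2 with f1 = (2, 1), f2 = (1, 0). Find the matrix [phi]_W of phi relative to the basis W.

[[2, -1], [2, 0]]

Let P have columns f1, f2. Then [phi]_W = P^(-1) A P.
Here det P = -1, so P^(-1) is integer; computing A P first and then P^(-1)(A P) gives [[2, -1], [2, 0]].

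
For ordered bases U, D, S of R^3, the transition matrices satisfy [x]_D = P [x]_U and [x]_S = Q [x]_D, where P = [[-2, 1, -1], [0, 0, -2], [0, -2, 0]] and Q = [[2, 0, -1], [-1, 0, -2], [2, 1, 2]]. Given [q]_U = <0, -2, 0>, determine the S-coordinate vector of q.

First [q]_D = P [q]_U = <-2, 0, 4>.
Then [q]_S = Q [q]_D = <-8, -6, 4>.

<-8, -6, 4>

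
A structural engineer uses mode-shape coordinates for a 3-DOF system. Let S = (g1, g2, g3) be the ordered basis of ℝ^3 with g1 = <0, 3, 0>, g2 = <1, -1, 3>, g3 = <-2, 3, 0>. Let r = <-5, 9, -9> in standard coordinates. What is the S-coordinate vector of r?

We seek scalars with c_1 g1 + ... + c_3 g3 = r; equivalently solve M c = r where the columns of M are g1, ..., g3.
Row-reducing the augmented matrix [M | r] gives c = (1, -3, 1).
Check: g1 - 3g2 + g3 = <-5, 9, -9>.

<1, -3, 1>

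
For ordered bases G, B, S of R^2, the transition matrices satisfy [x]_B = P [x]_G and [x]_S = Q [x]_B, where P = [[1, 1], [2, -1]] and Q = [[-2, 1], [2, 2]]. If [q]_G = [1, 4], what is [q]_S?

[-12, 6]

Composing the changes, [q]_S = Q P [q]_G.
Q P = [[0, -3], [6, 0]]; applying this to [1, 4] gives [-12, 6].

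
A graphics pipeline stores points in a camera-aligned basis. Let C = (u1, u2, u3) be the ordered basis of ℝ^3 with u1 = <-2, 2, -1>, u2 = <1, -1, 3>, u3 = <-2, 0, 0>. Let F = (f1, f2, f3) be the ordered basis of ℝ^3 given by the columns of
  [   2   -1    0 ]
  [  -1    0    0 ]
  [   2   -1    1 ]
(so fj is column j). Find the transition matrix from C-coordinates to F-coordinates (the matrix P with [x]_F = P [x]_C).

[[-2, 1, 0], [-2, 1, 2], [1, 2, 2]]

Take x = uj: its C-coordinates are the j-th standard unit vector, so P e_j — column j of P — equals [uj]_F.
u1 = -2f1 - 2f2 + f3, giving column 1 = <-2, -2, 1>; repeating for each j gives P = [[-2, 1, 0], [-2, 1, 2], [1, 2, 2]].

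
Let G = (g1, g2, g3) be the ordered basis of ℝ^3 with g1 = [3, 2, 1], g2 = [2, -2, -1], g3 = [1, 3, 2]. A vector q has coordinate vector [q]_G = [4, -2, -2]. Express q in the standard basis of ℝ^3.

q = M [q]_G, where M has columns g1, ..., g3.
Carrying out the matrix-vector product, q = [6, 6, 2].

[6, 6, 2]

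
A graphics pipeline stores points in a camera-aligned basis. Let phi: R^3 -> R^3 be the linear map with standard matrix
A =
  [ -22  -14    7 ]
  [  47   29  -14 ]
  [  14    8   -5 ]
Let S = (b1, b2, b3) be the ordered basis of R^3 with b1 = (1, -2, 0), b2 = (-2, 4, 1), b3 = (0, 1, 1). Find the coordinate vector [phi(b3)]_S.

(-3, 2, 1)

Column 3 of [phi]_S is the S-coordinate vector of phi(b3).
In standard coordinates phi(b3) = A b3 = (-7, 15, 3).
Converting to S: (-7, 15, 3) = -3b1 + 2b2 + b3, so the coordinate vector is (-3, 2, 1).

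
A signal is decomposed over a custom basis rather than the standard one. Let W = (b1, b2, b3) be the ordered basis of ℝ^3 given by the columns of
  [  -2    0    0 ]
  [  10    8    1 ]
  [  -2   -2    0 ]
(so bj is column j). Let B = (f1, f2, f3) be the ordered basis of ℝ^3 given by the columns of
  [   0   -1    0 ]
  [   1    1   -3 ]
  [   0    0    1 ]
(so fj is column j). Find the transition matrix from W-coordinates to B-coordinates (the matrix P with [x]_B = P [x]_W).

[[2, 2, 1], [2, 0, 0], [-2, -2, 0]]

Column j of P is [bj]_B, since P maps W-coordinates to B-coordinates.
Expressing b1 in B: b1 = 2f1 + 2f2 - 2f3, so column 1 of P is <2, 2, -2>.
Doing the same for each bj gives P = [[2, 2, 1], [2, 0, 0], [-2, -2, 0]].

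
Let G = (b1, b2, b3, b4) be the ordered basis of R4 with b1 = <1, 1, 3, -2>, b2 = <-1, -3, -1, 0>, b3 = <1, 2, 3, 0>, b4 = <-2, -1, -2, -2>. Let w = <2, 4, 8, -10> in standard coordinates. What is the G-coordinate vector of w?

<4, -1, -1, 1>

Write w = c_1 b1 + ... + c_4 b4 and solve for the c_i.
Gaussian elimination on [M | w] yields c = (4, -1, -1, 1).
Check: 4b1 - b2 - b3 + b4 = <2, 4, 8, -10>.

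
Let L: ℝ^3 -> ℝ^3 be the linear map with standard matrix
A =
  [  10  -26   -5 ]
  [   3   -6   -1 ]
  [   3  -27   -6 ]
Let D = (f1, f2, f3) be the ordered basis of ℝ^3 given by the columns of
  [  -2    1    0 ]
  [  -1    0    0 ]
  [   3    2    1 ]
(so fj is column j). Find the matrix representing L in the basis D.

[[3, -1, 1], [-3, -2, -3], [0, -2, -3]]

With P the matrix whose columns are f1, ..., f3, [L]_D = P^(-1) A P.
Column by column: L(f1) = A f1 = (-9, -3, 3); its D-coordinates (3, -3, 0) give column 1.
Continuing for each basis vector yields [L]_D = [[3, -1, 1], [-3, -2, -3], [0, -2, -3]].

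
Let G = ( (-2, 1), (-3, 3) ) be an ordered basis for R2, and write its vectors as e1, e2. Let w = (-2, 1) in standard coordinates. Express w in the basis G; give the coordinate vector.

(1, 0)

[w]_G is the unique c with M c = w, where M has columns e1, e2.
System: -2c_1 - 3c_2 = -2, c_1 + 3c_2 = 1; solving gives c_1 = 1, c_2 = 0.
Check: e1 + 0·e2 = (-2, 1).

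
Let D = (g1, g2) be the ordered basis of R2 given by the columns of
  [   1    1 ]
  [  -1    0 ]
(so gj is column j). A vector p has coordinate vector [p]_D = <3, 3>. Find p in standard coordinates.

By definition p = 3g1 + 3g2.
Summing componentwise gives <6, -3>.

<6, -3>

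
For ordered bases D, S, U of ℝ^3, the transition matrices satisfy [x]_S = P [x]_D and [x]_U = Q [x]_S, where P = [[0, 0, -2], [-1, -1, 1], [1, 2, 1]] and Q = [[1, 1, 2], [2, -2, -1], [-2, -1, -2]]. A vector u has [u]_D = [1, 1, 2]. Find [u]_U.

[6, -13, -2]

Apply P to get S-coordinates [-4, 0, 5], then Q to get U-coordinates.
The result is [u]_U = [6, -13, -2].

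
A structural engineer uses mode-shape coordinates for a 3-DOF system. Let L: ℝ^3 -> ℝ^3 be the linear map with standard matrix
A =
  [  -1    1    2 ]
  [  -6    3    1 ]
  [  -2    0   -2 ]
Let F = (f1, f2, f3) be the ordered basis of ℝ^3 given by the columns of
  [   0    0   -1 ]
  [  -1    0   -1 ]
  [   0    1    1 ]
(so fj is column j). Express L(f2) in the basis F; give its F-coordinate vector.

Column 2 of [L]_F is the F-coordinate vector of L(f2).
In standard coordinates L(f2) = A f2 = <2, 1, -2>.
Converting to F: <2, 1, -2> = f1 + 0·f2 - 2f3, so the coordinate vector is <1, 0, -2>.

<1, 0, -2>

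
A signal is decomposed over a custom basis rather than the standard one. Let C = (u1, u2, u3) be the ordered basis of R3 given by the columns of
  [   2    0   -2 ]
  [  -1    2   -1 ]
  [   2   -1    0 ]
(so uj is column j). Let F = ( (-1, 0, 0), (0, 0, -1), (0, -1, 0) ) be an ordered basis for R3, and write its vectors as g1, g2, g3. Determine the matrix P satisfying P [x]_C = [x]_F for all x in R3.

Take x = uj: its C-coordinates are the j-th standard unit vector, so P e_j — column j of P — equals [uj]_F.
u1 = -2g1 - 2g2 + g3, giving column 1 = (-2, -2, 1); repeating for each j gives P = [[-2, 0, 2], [-2, 1, 0], [1, -2, 1]].

[[-2, 0, 2], [-2, 1, 0], [1, -2, 1]]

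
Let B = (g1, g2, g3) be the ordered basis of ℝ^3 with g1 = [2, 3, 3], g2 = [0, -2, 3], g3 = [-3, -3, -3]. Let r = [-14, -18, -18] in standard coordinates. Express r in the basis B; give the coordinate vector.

[-4, 0, 2]

We seek scalars with c_1 g1 + ... + c_3 g3 = r; equivalently solve M c = r where the columns of M are g1, ..., g3.
Solving this 3x3 system gives c = (-4, 0, 2).
Check: -4g1 + 0·g2 + 2g3 = [-14, -18, -18].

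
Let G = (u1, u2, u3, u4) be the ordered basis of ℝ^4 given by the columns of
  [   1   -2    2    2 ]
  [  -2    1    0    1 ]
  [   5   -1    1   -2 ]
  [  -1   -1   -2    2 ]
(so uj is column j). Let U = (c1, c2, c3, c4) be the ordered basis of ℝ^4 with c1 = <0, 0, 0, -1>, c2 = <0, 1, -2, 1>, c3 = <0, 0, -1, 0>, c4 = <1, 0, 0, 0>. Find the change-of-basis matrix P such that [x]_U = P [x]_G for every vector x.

[[-1, 2, 2, -1], [-2, 1, 0, 1], [-1, -1, -1, 0], [1, -2, 2, 2]]

Take x = uj: its G-coordinates are the j-th standard unit vector, so P e_j — column j of P — equals [uj]_U.
u1 = -c1 - 2c2 - c3 + c4, giving column 1 = <-1, -2, -1, 1>; repeating for each j gives P = [[-1, 2, 2, -1], [-2, 1, 0, 1], [-1, -1, -1, 0], [1, -2, 2, 2]].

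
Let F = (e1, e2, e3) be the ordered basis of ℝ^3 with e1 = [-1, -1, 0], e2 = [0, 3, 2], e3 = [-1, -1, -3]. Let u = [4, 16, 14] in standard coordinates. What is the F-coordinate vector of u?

[-2, 4, -2]

Write u = c_1 e1 + ... + c_3 e3 and solve for the c_i.
Solving this 3x3 system gives c = (-2, 4, -2).
Check: -2e1 + 4e2 - 2e3 = [4, 16, 14].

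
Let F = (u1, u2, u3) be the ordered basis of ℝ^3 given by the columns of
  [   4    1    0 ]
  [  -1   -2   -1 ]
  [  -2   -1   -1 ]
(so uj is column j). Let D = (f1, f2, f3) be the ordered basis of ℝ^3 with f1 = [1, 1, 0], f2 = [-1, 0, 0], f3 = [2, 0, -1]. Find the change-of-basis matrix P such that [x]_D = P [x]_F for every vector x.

Column j of P is [uj]_D, since P maps F-coordinates to D-coordinates.
Expressing u1 in D: u1 = -f1 - f2 + 2f3, so column 1 of P is [-1, -1, 2].
Doing the same for each uj gives P = [[-1, -2, -1], [-1, -1, 1], [2, 1, 1]].

[[-1, -2, -1], [-1, -1, 1], [2, 1, 1]]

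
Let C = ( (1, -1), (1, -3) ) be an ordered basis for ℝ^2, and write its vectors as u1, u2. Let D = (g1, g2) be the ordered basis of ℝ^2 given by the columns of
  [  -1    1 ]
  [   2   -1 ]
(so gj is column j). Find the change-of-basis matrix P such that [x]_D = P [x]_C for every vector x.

Take x = uj: its C-coordinates are the j-th standard unit vector, so P e_j — column j of P — equals [uj]_D.
u1 = 0·g1 + g2, giving column 1 = (0, 1); repeating for each j gives P = [[0, -2], [1, -1]].

[[0, -2], [1, -1]]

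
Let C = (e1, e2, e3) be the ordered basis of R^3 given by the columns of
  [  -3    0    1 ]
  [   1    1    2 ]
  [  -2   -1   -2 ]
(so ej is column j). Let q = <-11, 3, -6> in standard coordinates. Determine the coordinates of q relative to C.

<3, 4, -2>

We seek scalars with c_1 e1 + ... + c_3 e3 = q; equivalently solve M c = q where the columns of M are e1, ..., e3.
Gaussian elimination on [M | q] yields c = (3, 4, -2).
Check: 3e1 + 4e2 - 2e3 = <-11, 3, -6>.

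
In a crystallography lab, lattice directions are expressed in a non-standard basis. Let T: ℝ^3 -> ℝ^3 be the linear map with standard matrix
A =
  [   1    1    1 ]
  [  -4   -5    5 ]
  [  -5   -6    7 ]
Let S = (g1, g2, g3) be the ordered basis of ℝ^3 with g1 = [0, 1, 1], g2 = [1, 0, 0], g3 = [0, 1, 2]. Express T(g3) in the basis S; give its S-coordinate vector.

[2, 3, 3]

Column 3 of [T]_S is the S-coordinate vector of T(g3).
In standard coordinates T(g3) = A g3 = [3, 5, 8].
Converting to S: [3, 5, 8] = 2g1 + 3g2 + 3g3, so the coordinate vector is [2, 3, 3].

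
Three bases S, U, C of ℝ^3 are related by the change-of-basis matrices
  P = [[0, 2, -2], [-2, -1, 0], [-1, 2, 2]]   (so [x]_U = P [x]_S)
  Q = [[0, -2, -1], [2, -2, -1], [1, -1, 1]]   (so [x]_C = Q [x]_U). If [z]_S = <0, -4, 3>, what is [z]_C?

First [z]_U = P [z]_S = <-14, 4, -2>.
Then [z]_C = Q [z]_U = <-6, -34, -20>.

<-6, -34, -20>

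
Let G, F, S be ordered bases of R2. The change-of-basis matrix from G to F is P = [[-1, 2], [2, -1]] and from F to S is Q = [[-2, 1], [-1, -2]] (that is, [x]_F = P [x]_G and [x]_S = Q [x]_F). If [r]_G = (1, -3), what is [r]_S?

(19, -3)

First [r]_F = P [r]_G = (-7, 5).
Then [r]_S = Q [r]_F = (19, -3).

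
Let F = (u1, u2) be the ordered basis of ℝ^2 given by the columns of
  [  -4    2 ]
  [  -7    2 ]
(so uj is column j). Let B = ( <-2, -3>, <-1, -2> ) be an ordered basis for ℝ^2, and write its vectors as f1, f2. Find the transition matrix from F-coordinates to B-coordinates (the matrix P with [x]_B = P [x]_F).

[[1, -2], [2, 2]]

Take x = uj: its F-coordinates are the j-th standard unit vector, so P e_j — column j of P — equals [uj]_B.
u1 = f1 + 2f2, giving column 1 = <1, 2>; repeating for each j gives P = [[1, -2], [2, 2]].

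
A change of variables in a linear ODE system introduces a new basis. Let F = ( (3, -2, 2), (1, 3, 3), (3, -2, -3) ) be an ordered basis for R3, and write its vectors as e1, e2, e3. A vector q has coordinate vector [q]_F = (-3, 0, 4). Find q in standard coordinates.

(3, -2, -18)

q = M [q]_F, where M has columns e1, ..., e3.
Carrying out the matrix-vector product, q = (3, -2, -18).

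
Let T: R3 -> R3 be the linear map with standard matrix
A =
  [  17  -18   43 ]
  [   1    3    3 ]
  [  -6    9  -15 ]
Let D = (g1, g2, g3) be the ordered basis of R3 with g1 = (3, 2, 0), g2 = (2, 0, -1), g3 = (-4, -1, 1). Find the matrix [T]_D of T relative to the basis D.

With P the matrix whose columns are g1, ..., g3, [T]_D = P^(-1) A P.
Column by column: T(g1) = A g1 = (15, 9, 0); its D-coordinates (3, -3, -3) give column 1.
Continuing for each basis vector yields [T]_D = [[3, 1, -1], [-3, 0, 2], [-3, 3, 2]].

[[3, 1, -1], [-3, 0, 2], [-3, 3, 2]]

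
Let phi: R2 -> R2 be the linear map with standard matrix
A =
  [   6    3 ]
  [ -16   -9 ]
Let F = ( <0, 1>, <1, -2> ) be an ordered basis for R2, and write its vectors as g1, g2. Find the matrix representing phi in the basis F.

The j-th column of [phi]_F is [phi(gj)]_F.
phi(g1) = A g1 = <3, -9> = -3g1 + 3g2, so column 1 is <-3, 3>.
Repeating for g2 and assembling the columns gives [[-3, 2], [3, 0]].

[[-3, 2], [3, 0]]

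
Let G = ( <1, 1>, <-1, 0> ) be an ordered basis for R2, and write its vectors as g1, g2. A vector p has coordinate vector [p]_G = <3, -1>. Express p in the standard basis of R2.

p = M [p]_G, where M has columns g1, g2.
Carrying out the matrix-vector product, p = <4, 3>.

<4, 3>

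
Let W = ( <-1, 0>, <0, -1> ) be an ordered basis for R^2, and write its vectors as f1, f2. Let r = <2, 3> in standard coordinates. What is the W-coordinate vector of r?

<-2, -3>

We seek scalars with c_1 f1 + c_2 f2 = r; equivalently solve M c = r where the columns of M are f1, f2.
System: -c_1 + 0c_2 = 2, 0c_1 - c_2 = 3; solving gives c_1 = -2, c_2 = -3.
Check: -2f1 - 3f2 = <2, 3>.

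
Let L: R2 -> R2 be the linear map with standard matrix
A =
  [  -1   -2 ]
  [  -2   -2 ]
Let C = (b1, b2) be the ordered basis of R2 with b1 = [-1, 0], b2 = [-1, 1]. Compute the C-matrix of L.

[[-3, 1], [2, 0]]

With P the matrix whose columns are b1, b2, [L]_C = P^(-1) A P.
Column by column: L(b1) = A b1 = [1, 2]; its C-coordinates [-3, 2] give column 1.
Continuing for each basis vector yields [L]_C = [[-3, 1], [2, 0]].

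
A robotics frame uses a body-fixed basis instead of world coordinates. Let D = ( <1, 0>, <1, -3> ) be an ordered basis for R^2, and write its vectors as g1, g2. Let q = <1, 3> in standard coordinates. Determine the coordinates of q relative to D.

Write q = c_1 g1 + c_2 g2 and solve for the c_i.
System: c_1 + c_2 = 1, 0c_1 - 3c_2 = 3; solving gives c_1 = 2, c_2 = -1.
Check: 2g1 - g2 = <1, 3>.

<2, -1>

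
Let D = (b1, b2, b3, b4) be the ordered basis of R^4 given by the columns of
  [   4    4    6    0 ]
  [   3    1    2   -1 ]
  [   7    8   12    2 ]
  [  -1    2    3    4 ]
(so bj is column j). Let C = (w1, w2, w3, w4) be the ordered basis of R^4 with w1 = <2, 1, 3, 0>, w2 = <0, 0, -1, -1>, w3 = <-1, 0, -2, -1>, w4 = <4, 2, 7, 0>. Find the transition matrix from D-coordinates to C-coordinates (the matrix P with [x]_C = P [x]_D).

[[1, -1, 0, 1], [-1, 0, -1, -2], [2, -2, -2, -2], [1, 1, 1, -1]]

Let M have columns bj and N have columns wj. Then for every x, N [x]_C = x = M [x]_D, so P = N^(-1) M.
Since det N = -1, N^(-1) has integer entries; multiplying gives P = [[1, -1, 0, 1], [-1, 0, -1, -2], [2, -2, -2, -2], [1, 1, 1, -1]].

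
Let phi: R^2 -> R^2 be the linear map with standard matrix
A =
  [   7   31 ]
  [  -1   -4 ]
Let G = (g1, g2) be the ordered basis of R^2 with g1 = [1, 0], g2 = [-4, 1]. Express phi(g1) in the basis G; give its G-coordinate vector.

Compute phi(g1) = A g1 = [7, -1] in standard coordinates.
Then write this in G-coordinates: solve for y in y_1 g1 + y_2 g2 = [7, -1].
This gives y = [3, -1], which is column 1 of [phi]_G.

[3, -1]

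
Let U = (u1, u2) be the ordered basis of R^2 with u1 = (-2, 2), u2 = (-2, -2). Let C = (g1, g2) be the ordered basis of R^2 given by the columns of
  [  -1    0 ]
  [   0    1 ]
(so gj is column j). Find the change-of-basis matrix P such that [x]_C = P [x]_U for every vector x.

[[2, 2], [2, -2]]

Take x = uj: its U-coordinates are the j-th standard unit vector, so P e_j — column j of P — equals [uj]_C.
u1 = 2g1 + 2g2, giving column 1 = (2, 2); repeating for each j gives P = [[2, 2], [2, -2]].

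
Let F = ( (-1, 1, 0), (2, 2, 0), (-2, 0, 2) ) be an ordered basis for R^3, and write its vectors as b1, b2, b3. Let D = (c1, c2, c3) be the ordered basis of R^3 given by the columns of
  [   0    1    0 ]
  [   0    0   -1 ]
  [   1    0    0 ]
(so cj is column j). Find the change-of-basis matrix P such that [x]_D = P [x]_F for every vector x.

Let M have columns bj and N have columns cj. Then for every x, N [x]_D = x = M [x]_F, so P = N^(-1) M.
Since det N = -1, N^(-1) has integer entries; multiplying gives P = [[0, 0, 2], [-1, 2, -2], [-1, -2, 0]].

[[0, 0, 2], [-1, 2, -2], [-1, -2, 0]]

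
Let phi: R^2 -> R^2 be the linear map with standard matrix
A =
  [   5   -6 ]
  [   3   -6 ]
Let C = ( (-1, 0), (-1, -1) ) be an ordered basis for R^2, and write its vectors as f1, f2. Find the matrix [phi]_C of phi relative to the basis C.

The j-th column of [phi]_C is [phi(fj)]_C.
phi(f1) = A f1 = (-5, -3) = 2f1 + 3f2, so column 1 is (2, 3).
Repeating for f2 and assembling the columns gives [[2, 2], [3, -3]].

[[2, 2], [3, -3]]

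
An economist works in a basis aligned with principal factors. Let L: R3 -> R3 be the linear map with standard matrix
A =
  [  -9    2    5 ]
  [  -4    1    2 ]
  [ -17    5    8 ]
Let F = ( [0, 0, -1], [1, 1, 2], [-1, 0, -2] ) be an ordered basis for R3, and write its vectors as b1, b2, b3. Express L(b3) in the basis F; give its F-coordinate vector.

[-3, 0, 1]

Column 3 of [L]_F is the F-coordinate vector of L(b3).
In standard coordinates L(b3) = A b3 = [-1, 0, 1].
Converting to F: [-1, 0, 1] = -3b1 + 0·b2 + b3, so the coordinate vector is [-3, 0, 1].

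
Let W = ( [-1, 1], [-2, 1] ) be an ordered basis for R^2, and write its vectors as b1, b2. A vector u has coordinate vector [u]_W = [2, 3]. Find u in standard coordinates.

The coordinates say u = 2b1 + 3b2; adding the scaled basis vectors gives [-8, 5].

[-8, 5]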